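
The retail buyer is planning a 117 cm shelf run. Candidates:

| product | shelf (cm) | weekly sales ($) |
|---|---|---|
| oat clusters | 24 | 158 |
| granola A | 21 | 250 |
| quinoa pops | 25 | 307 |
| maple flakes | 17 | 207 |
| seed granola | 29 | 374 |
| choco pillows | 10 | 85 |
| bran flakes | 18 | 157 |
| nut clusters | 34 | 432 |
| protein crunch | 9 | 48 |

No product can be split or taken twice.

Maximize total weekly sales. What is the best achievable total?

1405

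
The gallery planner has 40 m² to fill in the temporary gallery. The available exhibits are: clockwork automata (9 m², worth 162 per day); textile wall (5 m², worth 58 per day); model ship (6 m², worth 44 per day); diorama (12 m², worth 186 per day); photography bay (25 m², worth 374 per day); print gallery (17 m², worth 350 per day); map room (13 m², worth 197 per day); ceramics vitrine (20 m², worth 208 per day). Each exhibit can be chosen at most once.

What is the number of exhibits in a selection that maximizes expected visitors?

3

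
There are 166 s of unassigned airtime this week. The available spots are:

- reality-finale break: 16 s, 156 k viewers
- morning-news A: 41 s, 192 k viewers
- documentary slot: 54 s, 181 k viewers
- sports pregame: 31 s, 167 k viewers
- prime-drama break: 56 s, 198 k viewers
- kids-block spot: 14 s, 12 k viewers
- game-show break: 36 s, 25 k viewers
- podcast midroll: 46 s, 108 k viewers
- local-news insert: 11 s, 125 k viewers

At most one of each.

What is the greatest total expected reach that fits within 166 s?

838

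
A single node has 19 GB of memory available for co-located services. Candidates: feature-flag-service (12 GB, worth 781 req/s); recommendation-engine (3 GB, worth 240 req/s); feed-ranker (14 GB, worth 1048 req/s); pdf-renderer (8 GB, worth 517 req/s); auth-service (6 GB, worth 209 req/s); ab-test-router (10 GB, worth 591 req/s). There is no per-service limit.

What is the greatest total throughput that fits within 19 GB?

1440

Taking 6×recommendation-engine: 18 GB used, 1440 in throughput.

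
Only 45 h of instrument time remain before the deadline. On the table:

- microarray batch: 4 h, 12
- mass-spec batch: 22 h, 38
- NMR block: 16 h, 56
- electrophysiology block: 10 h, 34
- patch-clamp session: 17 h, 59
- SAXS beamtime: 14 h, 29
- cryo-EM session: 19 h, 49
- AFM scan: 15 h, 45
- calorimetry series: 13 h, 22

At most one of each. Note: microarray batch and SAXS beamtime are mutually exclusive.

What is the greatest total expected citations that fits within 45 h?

149

Best packing: NMR block + electrophysiology block + patch-clamp session — 43 h, 149 total.
Runner-up microarray batch + NMR block + electrophysiology block + AFM scan tops out at 147.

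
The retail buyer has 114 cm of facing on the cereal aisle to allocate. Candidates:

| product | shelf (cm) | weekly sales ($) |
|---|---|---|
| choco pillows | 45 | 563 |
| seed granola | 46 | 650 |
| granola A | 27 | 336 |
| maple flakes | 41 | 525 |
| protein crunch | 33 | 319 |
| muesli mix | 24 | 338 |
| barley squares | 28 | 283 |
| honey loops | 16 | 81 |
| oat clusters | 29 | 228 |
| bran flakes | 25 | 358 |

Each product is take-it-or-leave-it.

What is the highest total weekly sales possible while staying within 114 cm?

The ratio heuristic lands on seed granola + muesli mix + honey loops + bran flakes (1427) but leaves 3 cm idle.
The 40 cm tied up in muesli mix and honey loops is better spent on maple flakes — total rises to 1533 (112 cm).
No other feasible combination exceeds 1533.

1533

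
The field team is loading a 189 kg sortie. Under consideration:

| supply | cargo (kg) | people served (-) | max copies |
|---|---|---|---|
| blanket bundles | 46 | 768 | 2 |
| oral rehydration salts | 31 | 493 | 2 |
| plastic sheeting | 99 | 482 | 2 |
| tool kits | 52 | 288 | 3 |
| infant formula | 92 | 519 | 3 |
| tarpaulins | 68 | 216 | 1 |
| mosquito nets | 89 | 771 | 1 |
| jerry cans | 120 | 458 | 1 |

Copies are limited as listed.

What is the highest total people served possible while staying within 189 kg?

Taking 2×blanket bundles + 2×oral rehydration salts: 154 kg used, 2522 in people served.
The spare 35 kg is too small for any remaining supply, and no exchange beats 2522.

2522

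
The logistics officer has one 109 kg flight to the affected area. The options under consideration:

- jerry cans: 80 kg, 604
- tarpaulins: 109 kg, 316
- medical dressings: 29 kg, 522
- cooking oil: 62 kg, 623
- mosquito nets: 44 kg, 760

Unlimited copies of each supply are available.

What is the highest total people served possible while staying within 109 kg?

1804

By people served per kg: medical dressings 18.00, mosquito nets 17.27, cooking oil 10.05 lead.
Greedy by ratio would take 3×medical dressings: 87 kg used, total 1566.
Replace medical dressings with mosquito nets: the trade gains 238 net, giving 1804 at 102 kg.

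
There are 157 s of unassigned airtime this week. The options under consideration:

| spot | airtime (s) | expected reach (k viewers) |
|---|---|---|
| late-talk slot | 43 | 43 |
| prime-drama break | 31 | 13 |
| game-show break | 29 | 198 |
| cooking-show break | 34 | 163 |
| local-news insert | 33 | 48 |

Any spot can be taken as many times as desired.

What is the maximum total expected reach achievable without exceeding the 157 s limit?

Ranking by ratio (expected reach/s): game-show break 6.83, cooking-show break 4.79, local-news insert 1.45.
Best packing: 5×game-show break — 145 s, 990 total.
No other feasible combination exceeds 990.

990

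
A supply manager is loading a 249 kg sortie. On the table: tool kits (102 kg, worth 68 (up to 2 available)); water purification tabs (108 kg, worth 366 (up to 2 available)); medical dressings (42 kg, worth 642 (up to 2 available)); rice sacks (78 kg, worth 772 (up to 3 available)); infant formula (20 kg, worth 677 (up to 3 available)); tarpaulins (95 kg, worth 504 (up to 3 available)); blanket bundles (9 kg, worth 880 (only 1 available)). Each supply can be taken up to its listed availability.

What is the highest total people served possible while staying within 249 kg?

The ratio ordering already packs tightly: 2×medical dressings + rice sacks + 3×infant formula + blanket bundles, 231 kg, 4967.
No other feasible combination exceeds 4967.

4967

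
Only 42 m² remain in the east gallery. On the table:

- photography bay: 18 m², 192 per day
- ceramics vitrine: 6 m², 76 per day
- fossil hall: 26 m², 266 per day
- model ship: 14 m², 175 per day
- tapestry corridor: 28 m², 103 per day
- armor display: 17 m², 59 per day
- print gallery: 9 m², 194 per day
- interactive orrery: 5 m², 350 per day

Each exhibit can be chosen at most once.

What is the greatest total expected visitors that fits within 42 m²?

812

By expected visitors per m²: interactive orrery 70.00, print gallery 21.56, ceramics vitrine 12.67, model ship 12.50 lead.
A density-first pass picks ceramics vitrine + model ship + print gallery + interactive orrery — 795 at 34 m².
Replace model ship with photography bay: the trade gains 17 net, giving 812 at 38 m².
The spare 4 m² is too small for any remaining exhibit, and no exchange beats 812.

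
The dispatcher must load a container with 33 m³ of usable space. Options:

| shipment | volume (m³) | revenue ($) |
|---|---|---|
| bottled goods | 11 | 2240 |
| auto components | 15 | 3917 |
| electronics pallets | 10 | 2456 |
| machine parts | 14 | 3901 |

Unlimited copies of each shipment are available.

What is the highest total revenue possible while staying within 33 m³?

7834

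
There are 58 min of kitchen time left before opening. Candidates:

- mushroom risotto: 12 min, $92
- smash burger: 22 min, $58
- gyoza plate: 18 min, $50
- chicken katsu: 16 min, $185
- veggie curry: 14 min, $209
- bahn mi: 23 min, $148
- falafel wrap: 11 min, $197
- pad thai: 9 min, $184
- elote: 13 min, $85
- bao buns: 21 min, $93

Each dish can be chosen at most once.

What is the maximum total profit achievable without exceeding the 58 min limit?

775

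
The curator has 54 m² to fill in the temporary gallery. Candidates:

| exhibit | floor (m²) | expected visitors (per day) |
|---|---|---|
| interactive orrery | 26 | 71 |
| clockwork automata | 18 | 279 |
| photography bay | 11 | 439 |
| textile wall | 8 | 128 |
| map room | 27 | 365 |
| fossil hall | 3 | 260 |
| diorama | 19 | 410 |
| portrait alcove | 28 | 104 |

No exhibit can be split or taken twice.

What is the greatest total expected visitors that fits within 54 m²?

1388

By expected visitors per m²: fossil hall 86.67, photography bay 39.91, diorama 21.58, textile wall 16.00 lead.
A density-first pass picks photography bay + textile wall + fossil hall + diorama — 1237 at 41 m².
The 8 m² tied up in textile wall is better spent on clockwork automata — total rises to 1388 (51 m²).
An exhaustive check of the 256 subsets confirms 1388.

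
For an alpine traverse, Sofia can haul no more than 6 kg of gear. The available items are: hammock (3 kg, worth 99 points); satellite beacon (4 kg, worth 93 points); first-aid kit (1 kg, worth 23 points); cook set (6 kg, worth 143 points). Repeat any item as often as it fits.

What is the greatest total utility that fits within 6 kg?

198

Density check — hammock 33.00, cook set 23.83, satellite beacon 23.25, first-aid kit 23.00 are the best per kg.
2×hammock uses 6 of the 6 kg and totals 198.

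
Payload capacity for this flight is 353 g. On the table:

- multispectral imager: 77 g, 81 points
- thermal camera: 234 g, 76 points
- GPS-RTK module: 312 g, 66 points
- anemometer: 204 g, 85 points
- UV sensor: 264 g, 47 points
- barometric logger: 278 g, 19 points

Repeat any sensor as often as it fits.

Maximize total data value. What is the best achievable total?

Best packing: 4×multispectral imager — 308 g, 324 total.
Nothing else within 353 g beats 324.

324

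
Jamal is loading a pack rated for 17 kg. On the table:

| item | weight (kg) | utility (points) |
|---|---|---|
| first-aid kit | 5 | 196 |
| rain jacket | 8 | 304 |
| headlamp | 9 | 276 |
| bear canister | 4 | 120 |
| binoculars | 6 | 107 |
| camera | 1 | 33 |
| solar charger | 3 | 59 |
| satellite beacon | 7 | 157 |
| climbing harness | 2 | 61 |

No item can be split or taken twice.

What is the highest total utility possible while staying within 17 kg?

A density-first pass picks first-aid kit + rain jacket + camera + climbing harness — 594 at 16 kg.
Replace camera and climbing harness with bear canister: the trade gains 26 net, giving 620 at 17 kg.
No other feasible combination exceeds 620.

620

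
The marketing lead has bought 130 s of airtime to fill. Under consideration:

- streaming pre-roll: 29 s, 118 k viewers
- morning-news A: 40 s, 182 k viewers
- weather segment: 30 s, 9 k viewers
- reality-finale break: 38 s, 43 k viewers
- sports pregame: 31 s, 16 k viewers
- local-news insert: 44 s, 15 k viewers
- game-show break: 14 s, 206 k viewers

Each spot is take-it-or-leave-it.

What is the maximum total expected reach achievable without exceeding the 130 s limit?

Taking streaming pre-roll + morning-news A + reality-finale break + game-show break: 121 s used, 549 in expected reach.

549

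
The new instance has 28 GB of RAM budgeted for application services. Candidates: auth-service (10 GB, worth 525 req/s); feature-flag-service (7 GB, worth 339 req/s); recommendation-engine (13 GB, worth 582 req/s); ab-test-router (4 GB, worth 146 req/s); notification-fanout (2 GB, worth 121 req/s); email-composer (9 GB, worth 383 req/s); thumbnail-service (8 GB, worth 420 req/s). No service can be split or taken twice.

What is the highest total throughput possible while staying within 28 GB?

1405

Density check — notification-fanout 60.50, auth-service 52.50, thumbnail-service 52.50 are the best per GB.
Best packing: auth-service + feature-flag-service + notification-fanout + thumbnail-service — 27 GB, 1405 total.
No other feasible combination exceeds 1405.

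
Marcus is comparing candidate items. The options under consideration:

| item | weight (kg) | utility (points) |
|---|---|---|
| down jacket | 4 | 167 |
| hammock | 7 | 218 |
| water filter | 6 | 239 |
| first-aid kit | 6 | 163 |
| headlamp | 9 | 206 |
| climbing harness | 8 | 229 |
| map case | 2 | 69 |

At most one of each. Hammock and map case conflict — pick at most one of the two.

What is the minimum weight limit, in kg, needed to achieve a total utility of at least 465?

Minimise kg subject to total utility ≥ 465.
down jacket + water filter + map case reaches 475 using 12 kg.
No combination under 12 kg hits 465.

12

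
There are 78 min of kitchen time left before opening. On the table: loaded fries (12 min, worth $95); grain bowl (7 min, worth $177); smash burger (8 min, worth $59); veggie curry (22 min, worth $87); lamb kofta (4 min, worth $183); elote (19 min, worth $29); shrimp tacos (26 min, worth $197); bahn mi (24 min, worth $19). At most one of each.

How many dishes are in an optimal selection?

The maximum profit within 78 min is 740.
For example loaded fries + grain bowl + smash burger + lamb kofta + elote + shrimp tacos achieves it, using 76 min.
Any selection reaching 740 contains exactly 6 dishes.

6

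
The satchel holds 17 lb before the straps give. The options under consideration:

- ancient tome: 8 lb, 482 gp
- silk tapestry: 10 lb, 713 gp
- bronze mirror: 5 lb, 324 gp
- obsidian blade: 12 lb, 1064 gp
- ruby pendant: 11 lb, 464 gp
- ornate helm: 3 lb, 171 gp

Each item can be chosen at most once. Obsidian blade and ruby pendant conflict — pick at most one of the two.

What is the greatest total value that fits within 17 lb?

1388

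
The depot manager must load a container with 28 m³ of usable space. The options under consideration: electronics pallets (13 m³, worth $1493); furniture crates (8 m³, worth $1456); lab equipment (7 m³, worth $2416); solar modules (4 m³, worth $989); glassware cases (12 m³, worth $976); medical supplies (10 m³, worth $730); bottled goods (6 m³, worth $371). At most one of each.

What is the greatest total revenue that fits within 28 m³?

Taking the top-ratio shipments first gives furniture crates + lab equipment + solar modules + bottled goods for 5232 (25 m³).
The 10 m³ tied up in solar modules and bottled goods is better spent on electronics pallets — total rises to 5365 (28 m³).
Next best is furniture crates + lab equipment + solar modules + bottled goods at 5232 (25 m³) — short by 133.

5365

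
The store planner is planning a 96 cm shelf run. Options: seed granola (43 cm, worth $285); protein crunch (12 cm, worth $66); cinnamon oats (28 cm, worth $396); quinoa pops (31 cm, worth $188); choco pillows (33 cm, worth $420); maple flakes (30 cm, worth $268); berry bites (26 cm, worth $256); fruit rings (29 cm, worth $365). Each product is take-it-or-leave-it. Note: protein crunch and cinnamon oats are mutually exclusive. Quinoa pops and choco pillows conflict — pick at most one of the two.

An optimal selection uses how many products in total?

3

The maximum weekly sales within 96 cm is 1181.
For example cinnamon oats + choco pillows + fruit rings achieves it, using 90 cm.
Every optimal selection uses 3 products.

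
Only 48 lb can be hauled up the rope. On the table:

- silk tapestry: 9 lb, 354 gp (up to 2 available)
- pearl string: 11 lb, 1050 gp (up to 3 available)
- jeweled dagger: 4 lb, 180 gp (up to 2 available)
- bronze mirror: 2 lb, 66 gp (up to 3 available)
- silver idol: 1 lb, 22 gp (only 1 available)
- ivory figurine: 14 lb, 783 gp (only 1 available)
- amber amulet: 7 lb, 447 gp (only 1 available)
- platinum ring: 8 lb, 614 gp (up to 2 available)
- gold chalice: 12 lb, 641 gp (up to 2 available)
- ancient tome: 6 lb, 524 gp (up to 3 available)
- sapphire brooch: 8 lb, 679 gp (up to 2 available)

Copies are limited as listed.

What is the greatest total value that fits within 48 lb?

4375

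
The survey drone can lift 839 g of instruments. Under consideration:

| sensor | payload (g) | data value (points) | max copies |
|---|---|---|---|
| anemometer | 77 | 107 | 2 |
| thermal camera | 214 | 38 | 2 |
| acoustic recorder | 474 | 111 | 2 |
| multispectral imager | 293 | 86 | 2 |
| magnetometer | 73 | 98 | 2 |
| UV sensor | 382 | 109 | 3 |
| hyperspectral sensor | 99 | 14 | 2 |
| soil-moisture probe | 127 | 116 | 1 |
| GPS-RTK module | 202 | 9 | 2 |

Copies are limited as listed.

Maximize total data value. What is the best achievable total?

Ranking by ratio (data value/g): anemometer 1.39, magnetometer 1.34, soil-moisture probe 0.91, multispectral imager 0.29.
Filling by ratio: 2×anemometer + multispectral imager + 2×magnetometer + hyperspectral sensor + soil-moisture probe for 626, with 20 g left unused.
The 392 g tied up in multispectral imager and hyperspectral sensor is better spent on UV sensor — total rises to 635 (809 g).
That's the maximum — no swap from here does better than 635.

635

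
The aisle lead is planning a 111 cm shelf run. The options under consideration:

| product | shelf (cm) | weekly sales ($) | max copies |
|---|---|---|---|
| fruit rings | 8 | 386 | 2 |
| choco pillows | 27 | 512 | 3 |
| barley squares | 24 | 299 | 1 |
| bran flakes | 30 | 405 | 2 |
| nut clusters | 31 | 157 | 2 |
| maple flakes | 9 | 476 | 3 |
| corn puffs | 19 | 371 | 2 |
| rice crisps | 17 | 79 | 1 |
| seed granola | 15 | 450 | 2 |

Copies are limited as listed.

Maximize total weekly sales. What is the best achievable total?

Taking 2×fruit rings + 3×maple flakes + 2×corn puffs + 2×seed granola: 111 cm used, 3842 in weekly sales.
No other feasible combination exceeds 3842.

3842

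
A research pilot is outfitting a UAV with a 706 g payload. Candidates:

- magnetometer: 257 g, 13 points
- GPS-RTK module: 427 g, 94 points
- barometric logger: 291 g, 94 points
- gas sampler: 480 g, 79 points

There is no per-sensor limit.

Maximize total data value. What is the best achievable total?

By data value per g: barometric logger 0.32, GPS-RTK module 0.22, gas sampler 0.16 lead.
2×barometric logger uses 582 of the 706 g and totals 188.
Nothing else within 706 g beats 188.

188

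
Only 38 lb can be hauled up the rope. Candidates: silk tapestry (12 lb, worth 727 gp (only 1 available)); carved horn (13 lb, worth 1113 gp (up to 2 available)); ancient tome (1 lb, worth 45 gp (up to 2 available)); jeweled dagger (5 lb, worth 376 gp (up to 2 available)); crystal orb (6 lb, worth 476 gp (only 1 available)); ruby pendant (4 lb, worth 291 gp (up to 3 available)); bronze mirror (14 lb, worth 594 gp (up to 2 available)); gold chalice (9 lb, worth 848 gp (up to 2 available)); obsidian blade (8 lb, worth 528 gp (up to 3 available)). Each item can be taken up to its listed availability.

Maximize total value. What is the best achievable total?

Density check — gold chalice 94.22, carved horn 85.62, crystal orb 79.33, jeweled dagger 75.20 are the best per lb.
Carved horn + ancient tome + crystal orb + 2×gold chalice uses 38 of the 38 lb and totals 3330.
Every other selection either busts 38 lb or exceeds an availability limit or fails to beat 3330.

3330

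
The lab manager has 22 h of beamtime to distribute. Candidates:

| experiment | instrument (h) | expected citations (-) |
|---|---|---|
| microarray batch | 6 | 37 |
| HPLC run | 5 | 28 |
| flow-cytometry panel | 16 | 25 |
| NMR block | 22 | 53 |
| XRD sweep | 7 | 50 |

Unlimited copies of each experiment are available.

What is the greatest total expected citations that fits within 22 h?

150

By expected citations per h: XRD sweep 7.14, microarray batch 6.17, HPLC run 5.60, NMR block 2.41 lead.
Best packing: 3×XRD sweep — 21 h, 150 total.
Every other selection either busts 22 h or fails to beat 150.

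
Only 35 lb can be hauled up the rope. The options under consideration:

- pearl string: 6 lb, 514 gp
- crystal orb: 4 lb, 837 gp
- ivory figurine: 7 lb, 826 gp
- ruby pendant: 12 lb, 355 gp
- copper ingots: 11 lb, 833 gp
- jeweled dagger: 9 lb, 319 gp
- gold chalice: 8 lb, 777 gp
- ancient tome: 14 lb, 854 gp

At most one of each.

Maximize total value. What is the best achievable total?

3294

The ratio heuristic lands on pearl string + crystal orb + ivory figurine + jeweled dagger + gold chalice (3273) but leaves 1 lb idle.
Replace pearl string and jeweled dagger with ancient tome: the trade gains 21 net, giving 3294 at 33 lb.
The closest alternative, crystal orb + ivory figurine + copper ingots + gold chalice, reaches only 3273.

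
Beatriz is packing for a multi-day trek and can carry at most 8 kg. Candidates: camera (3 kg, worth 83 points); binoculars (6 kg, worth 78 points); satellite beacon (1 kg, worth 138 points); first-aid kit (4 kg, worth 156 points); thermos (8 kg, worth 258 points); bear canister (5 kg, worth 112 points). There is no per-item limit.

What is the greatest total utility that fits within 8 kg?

1104

8×satellite beacon uses 8 of the 8 kg and totals 1104.
No other feasible combination exceeds 1104.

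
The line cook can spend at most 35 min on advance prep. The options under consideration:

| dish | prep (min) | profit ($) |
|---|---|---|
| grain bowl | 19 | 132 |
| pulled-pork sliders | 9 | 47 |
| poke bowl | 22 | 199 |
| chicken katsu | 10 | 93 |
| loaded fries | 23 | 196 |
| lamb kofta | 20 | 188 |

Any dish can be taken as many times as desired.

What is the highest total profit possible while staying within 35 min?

A density-first pass picks chicken katsu + lamb kofta — 281 at 30 min.
Dropping lamb kofta frees 20 min; slotting in poke bowl (22 min) lifts the total to 292 at 32 min.

292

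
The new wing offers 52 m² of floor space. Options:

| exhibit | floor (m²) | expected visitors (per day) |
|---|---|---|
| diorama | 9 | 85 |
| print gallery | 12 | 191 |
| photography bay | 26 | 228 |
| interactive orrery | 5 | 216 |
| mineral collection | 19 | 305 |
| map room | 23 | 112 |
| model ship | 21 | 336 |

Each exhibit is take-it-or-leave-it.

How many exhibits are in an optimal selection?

Best achievable expected visitors is 857.
For example interactive orrery + mineral collection + model ship achieves it, using 45 m².
Any selection reaching 857 contains exactly 3 exhibits.

3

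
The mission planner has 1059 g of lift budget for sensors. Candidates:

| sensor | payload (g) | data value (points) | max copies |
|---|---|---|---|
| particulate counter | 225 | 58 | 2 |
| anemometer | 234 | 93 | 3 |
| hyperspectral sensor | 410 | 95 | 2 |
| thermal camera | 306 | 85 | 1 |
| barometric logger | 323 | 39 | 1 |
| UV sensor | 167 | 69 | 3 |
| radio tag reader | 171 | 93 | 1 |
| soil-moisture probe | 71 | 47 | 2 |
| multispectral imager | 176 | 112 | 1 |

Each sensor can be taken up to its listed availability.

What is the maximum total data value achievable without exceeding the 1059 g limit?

530

By data value per g: soil-moisture probe 0.66, multispectral imager 0.64, radio tag reader 0.54 lead.
Filling by ratio: 3×UV sensor + radio tag reader + 2×soil-moisture probe + multispectral imager for 506, with 69 g left unused.
The 167 g tied up in UV sensor is better spent on anemometer — total rises to 530 (1057 g).
Nothing else within 1059 g beats 530.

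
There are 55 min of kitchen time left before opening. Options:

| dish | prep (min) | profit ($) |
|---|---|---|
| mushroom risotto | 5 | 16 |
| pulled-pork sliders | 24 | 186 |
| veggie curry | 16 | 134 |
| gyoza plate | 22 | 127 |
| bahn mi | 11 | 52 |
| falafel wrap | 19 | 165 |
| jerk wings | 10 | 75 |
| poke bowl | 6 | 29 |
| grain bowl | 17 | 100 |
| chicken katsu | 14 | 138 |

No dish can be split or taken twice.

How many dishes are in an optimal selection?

4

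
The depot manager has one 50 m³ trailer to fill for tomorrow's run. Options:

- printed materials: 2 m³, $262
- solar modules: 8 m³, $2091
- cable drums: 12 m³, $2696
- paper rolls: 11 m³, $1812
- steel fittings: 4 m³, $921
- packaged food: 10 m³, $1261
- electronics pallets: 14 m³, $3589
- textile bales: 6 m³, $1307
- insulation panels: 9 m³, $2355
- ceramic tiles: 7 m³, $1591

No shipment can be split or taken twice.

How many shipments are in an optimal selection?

Optimal total is 12322.
One optimal bundle: solar modules + cable drums + electronics pallets + insulation panels + ceramic tiles (50 m³).
Any selection reaching 12322 contains exactly 5 shipments.

5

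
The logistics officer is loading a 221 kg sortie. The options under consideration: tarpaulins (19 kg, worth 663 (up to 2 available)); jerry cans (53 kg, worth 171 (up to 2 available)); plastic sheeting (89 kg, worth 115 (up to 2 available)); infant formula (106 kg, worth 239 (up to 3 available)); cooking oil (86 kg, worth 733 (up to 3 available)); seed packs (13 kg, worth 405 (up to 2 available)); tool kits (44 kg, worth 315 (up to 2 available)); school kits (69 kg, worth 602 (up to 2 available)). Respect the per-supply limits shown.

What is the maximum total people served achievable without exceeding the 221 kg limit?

3471

Filling by ratio: 2×tarpaulins + 2×seed packs + 2×school kits for 3340, with 19 kg left unused.
The 69 kg tied up in school kits is better spent on cooking oil — total rises to 3471 (219 kg).
Every other selection either busts 221 kg or exceeds an availability limit or fails to beat 3471.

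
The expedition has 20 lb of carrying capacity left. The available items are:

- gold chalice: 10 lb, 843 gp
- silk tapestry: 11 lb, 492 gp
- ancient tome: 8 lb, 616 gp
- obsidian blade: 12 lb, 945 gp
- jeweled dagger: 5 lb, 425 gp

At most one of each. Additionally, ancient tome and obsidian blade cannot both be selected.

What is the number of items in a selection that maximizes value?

The maximum value within 20 lb is 1459.
gold chalice + ancient tome hits 1459 at 18 lb.
Any selection reaching 1459 contains exactly 2 items.

2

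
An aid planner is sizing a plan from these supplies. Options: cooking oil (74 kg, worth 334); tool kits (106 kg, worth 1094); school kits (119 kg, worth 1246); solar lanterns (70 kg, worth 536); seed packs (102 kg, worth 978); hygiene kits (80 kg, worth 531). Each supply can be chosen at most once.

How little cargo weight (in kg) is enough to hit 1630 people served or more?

176

Minimise kg subject to total people served ≥ 1630.
tool kits + solar lanterns reaches 1630 using 176 kg.
Below 176 kg the best achievable stays under 1630.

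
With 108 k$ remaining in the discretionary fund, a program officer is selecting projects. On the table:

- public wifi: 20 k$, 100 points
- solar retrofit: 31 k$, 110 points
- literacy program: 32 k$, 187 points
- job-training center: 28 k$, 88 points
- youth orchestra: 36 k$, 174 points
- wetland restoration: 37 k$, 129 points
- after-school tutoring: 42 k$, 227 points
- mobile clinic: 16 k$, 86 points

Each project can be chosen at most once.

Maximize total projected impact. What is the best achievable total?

Greedy by ratio would take literacy program + after-school tutoring + mobile clinic: 90 k$ used, total 500.
The 42 k$ tied up in after-school tutoring is better spent on public wifi + youth orchestra — total rises to 547 (104 k$).
Next best is solar retrofit + literacy program + after-school tutoring at 524 (105 k$) — short by 23.

547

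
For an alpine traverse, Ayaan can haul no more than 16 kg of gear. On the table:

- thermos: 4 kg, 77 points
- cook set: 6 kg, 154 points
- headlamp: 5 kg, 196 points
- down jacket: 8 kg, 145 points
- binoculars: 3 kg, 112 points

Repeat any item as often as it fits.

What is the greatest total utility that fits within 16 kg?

Greedy by ratio would take 3×headlamp: 15 kg used, total 588.
Dropping headlamp frees 5 kg; slotting in 2×binoculars (6 kg) lifts the total to 616 at 16 kg.

616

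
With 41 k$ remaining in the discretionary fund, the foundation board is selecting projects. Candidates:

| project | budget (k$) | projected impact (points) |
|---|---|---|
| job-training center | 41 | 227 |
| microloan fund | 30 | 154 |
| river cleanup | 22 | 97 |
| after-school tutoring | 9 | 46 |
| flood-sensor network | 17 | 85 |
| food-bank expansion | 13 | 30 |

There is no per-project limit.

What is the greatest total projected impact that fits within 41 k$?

Density check — job-training center 5.54, microloan fund 5.13, after-school tutoring 5.11 are the best per k$.
Best packing: job-training center — 41 k$, 227 total.
Every other selection either busts 41 k$ or fails to beat 227.

227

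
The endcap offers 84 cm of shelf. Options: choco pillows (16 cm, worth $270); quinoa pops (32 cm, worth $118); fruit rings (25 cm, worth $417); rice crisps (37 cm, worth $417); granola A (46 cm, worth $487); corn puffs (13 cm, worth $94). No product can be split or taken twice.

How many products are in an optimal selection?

3

Best achievable weekly sales is 1104.
For example choco pillows + fruit rings + rice crisps achieves it, using 78 cm.
All optima have 3 products.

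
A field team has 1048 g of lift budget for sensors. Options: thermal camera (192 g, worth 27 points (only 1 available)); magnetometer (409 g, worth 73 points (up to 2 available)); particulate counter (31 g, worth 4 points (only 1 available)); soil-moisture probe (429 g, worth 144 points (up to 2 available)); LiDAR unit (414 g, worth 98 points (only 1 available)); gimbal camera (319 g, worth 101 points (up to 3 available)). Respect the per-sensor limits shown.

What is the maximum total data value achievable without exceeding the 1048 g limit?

307

The ratio heuristic lands on particulate counter + 2×soil-moisture probe (292) but leaves 159 g idle.
The 858 g tied up in 2×soil-moisture probe is better spent on 3×gimbal camera — total rises to 307 (988 g).
Every other selection either busts 1048 g or exceeds an availability limit or fails to beat 307.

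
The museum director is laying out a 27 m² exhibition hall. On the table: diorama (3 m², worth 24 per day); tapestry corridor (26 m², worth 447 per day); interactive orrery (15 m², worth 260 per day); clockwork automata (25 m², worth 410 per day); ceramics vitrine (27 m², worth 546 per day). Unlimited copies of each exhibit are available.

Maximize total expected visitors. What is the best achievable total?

546

The ratio ordering already packs tightly: ceramics vitrine, 27 m², 546.
That's the maximum — no swap from here does better than 546.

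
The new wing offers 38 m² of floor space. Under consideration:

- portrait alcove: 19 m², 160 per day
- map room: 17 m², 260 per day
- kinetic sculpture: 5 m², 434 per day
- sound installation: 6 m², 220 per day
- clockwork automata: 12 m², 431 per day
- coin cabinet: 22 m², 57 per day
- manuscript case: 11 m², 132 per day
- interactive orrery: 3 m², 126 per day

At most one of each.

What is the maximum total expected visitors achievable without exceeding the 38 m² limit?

1343

By expected visitors per m²: kinetic sculpture 86.80, interactive orrery 42.00, sound installation 36.67, clockwork automata 35.92 lead.
Taking kinetic sculpture + sound installation + clockwork automata + manuscript case + interactive orrery: 37 m² used, 1343 in expected visitors.
The closest alternative, map room + kinetic sculpture + clockwork automata + interactive orrery, reaches only 1251.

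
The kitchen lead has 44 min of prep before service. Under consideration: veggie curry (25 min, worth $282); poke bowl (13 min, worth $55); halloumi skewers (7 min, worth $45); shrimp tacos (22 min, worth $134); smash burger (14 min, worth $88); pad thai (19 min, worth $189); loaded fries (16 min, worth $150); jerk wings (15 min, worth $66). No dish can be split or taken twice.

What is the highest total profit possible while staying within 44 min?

471

Density check — veggie curry 11.28, pad thai 9.95, loaded fries 9.38 are the best per min.
Veggie curry + pad thai uses 44 of the 44 min and totals 471.
Next best is veggie curry + loaded fries at 432 (41 min) — short by 39.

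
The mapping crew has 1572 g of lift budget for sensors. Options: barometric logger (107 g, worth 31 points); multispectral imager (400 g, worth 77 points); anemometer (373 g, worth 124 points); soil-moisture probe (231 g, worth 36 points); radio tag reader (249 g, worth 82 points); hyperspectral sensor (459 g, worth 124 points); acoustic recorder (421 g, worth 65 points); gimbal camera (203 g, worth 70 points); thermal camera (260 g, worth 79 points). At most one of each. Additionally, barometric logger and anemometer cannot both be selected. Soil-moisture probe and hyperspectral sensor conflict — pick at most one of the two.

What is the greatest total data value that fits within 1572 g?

479

Taking anemometer + radio tag reader + hyperspectral sensor + gimbal camera + thermal camera: 1544 g used, 479 in data value.
Runner-up multispectral imager + anemometer + radio tag reader + gimbal camera + thermal camera tops out at 432.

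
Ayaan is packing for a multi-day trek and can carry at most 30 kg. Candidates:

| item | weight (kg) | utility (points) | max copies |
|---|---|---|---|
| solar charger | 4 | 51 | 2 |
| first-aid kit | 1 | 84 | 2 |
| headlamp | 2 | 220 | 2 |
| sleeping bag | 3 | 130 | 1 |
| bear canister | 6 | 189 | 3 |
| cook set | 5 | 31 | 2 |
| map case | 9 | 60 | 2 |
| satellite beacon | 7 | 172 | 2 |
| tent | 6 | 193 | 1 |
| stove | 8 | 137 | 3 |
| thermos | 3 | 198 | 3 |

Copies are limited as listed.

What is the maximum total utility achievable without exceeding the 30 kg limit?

The ratio ordering already packs tightly: 2×first-aid kit + 2×headlamp + sleeping bag + bear canister + tent + 3×thermos, 30 kg, 1714.
Every other selection either busts 30 kg or exceeds an availability limit or fails to beat 1714.

1714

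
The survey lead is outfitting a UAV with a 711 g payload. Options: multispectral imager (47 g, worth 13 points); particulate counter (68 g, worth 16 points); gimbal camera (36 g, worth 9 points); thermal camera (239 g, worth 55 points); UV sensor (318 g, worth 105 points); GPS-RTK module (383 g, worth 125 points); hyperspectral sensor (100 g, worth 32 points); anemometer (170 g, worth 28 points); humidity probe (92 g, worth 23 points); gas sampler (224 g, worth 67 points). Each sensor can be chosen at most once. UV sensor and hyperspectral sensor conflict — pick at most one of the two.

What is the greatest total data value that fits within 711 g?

230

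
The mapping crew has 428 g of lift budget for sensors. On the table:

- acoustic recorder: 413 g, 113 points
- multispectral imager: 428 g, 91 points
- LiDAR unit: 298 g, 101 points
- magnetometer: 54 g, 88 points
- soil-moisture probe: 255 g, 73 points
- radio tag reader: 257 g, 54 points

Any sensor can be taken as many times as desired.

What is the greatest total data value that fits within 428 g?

616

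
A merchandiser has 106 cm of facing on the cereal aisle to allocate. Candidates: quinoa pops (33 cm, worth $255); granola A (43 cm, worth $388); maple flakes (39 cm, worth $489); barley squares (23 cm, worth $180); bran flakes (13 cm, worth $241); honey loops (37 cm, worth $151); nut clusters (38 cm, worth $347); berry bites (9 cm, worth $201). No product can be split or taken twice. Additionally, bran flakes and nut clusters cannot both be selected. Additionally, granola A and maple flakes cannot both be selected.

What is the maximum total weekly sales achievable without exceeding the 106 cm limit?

Best packing: quinoa pops + maple flakes + bran flakes + berry bites — 94 cm, 1186 total.
An exhaustive check of the 256 subsets confirms 1186.

1186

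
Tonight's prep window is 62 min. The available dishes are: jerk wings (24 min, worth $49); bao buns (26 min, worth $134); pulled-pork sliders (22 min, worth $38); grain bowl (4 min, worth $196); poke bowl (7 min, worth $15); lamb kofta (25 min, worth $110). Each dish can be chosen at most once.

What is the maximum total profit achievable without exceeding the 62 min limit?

455

By profit per min: grain bowl 49.00, bao buns 5.15, lamb kofta 4.40, poke bowl 2.14 lead.
Taking bao buns + grain bowl + poke bowl + lamb kofta: 62 min used, 455 in profit.
The closest alternative, bao buns + grain bowl + lamb kofta, reaches only 440.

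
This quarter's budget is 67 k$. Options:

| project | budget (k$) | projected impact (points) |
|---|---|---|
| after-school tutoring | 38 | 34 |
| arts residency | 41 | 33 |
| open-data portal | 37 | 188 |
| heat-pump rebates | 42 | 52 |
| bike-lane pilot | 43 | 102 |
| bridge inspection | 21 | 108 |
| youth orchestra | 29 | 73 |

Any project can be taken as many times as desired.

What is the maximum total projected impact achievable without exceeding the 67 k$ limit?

Best packing: 3×bridge inspection — 63 k$, 324 total.
The spare 4 k$ is too small for any remaining project, and no exchange beats 324.

324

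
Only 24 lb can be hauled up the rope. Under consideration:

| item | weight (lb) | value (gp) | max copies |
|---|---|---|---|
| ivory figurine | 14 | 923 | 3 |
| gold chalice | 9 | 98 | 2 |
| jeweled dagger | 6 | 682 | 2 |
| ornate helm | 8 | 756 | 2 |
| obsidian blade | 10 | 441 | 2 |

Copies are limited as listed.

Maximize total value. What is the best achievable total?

Greedy by ratio would take 2×jeweled dagger + ornate helm: 20 lb used, total 2120.
Replace jeweled dagger with ornate helm: the trade gains 74 net, giving 2194 at 22 lb.
That's the maximum — no swap from here does better than 2194.

2194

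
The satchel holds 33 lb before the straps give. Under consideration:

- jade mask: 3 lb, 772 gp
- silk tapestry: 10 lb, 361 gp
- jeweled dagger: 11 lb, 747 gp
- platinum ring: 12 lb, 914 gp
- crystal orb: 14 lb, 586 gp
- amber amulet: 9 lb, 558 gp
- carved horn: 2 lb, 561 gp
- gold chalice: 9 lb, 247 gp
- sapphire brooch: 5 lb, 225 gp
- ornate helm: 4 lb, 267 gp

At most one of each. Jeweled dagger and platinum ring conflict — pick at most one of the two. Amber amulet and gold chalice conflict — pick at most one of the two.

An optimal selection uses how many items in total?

5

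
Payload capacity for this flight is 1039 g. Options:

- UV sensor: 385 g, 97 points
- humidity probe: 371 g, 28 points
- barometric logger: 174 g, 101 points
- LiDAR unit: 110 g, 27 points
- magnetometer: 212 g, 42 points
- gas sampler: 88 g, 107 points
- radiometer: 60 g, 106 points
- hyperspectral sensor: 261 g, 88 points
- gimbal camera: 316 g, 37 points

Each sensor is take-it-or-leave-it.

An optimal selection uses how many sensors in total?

Optimal total is 499.
One optimal bundle: UV sensor + barometric logger + gas sampler + radiometer + hyperspectral sensor (968 g).
All optima have 5 sensors.

5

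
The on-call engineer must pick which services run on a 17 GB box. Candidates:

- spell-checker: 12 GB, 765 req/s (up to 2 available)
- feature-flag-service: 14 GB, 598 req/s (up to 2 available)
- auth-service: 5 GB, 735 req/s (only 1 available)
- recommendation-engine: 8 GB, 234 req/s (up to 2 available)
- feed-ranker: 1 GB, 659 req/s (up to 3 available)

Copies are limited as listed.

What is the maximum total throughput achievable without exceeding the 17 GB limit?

2946

Taking auth-service + recommendation-engine + 3×feed-ranker: 16 GB used, 2946 in throughput.
No other feasible combination exceeds 2946.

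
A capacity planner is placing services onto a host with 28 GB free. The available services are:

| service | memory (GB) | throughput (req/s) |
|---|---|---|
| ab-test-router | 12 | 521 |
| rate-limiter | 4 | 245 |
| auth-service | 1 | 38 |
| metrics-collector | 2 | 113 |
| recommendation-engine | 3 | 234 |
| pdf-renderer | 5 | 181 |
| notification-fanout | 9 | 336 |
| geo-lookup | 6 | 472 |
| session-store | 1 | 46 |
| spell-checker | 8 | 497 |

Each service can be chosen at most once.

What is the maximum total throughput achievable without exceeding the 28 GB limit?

1742

A density-first pass picks rate-limiter + auth-service + metrics-collector + recommendation-engine + geo-lookup + session-store + spell-checker — 1645 at 25 GB.
Replace auth-service and session-store with pdf-renderer: the trade gains 97 net, giving 1742 at 28 GB.
Next best is rate-limiter + auth-service + recommendation-engine + pdf-renderer + geo-lookup + session-store + spell-checker at 1713 (28 GB) — short by 29.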